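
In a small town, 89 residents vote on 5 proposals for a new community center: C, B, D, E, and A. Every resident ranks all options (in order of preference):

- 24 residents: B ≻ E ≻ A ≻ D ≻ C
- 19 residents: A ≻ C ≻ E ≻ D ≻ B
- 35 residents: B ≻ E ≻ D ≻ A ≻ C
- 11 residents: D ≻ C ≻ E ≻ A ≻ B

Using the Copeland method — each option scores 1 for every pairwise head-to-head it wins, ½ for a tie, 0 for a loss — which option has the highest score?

B

C: loses to B, D, E, and A → score 0.
B: beats C, D, E, and A → score 4.
D: beats C and A; loses to B and E → score 2.
E: beats C, D, and A; loses to B → score 3.
A: beats C; loses to B, D, and E → score 1.
B has the best pairwise record.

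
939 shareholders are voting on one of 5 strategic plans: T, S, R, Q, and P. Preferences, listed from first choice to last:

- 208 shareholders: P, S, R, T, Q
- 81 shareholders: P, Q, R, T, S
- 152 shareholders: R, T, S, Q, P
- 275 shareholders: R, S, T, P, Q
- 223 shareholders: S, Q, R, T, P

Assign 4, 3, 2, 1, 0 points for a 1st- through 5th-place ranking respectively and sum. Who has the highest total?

T: 208·1 + 81·1 + 152·3 + 275·2 + 223·1 = 1518
S: 208·3 + 81·0 + 152·2 + 275·3 + 223·4 = 2645
R: 208·2 + 81·2 + 152·4 + 275·4 + 223·2 = 2732
Q: 208·0 + 81·3 + 152·1 + 275·0 + 223·3 = 1064
P: 208·4 + 81·4 + 152·0 + 275·1 + 223·0 = 1431
R has the highest Borda score (2732).

R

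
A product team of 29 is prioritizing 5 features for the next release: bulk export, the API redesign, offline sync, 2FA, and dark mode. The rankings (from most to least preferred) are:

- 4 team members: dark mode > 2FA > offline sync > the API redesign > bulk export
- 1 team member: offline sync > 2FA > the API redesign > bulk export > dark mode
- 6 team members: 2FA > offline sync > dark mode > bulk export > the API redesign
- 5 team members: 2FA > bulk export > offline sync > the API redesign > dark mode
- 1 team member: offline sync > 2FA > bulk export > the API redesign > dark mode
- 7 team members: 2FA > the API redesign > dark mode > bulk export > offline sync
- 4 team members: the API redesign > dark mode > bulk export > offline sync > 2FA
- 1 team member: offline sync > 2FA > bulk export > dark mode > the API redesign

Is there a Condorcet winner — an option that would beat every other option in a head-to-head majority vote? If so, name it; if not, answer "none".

2FA vs bulk export: 25–4 for 2FA.
2FA vs the API redesign: 25–4 for 2FA.
2FA vs offline sync: 22–7 for 2FA.
2FA vs dark mode: 21–8 for 2FA.
2FA beats every other option head-to-head.

2FA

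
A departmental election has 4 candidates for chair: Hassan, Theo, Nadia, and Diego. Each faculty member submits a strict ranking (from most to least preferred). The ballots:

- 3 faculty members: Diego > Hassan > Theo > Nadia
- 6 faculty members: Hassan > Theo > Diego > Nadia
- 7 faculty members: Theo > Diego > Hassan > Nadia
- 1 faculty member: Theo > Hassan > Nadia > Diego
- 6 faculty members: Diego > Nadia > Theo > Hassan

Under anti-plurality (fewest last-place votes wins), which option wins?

Theo

Last-place votes: Hassan 6, Theo 0, Nadia 16, Diego 1.
Theo is ranked last by the fewest voters, so Theo wins.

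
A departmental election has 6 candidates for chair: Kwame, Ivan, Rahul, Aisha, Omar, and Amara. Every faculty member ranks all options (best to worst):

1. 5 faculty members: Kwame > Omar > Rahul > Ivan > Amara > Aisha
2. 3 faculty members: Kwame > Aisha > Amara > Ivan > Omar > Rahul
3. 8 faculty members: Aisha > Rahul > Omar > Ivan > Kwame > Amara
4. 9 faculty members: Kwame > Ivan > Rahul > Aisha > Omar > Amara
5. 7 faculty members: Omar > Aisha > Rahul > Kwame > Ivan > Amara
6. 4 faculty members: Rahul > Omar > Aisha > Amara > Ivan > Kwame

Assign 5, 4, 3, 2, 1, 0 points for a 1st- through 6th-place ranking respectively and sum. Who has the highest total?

Kwame: 5·5 + 3·5 + 8·1 + 9·5 + 7·2 + 4·0 = 107
Ivan: 5·2 + 3·2 + 8·2 + 9·4 + 7·1 + 4·1 = 79
Rahul: 5·3 + 3·0 + 8·4 + 9·3 + 7·3 + 4·5 = 115
Aisha: 5·0 + 3·4 + 8·5 + 9·2 + 7·4 + 4·3 = 110
Omar: 5·4 + 3·1 + 8·3 + 9·1 + 7·5 + 4·4 = 107
Amara: 5·1 + 3·3 + 8·0 + 9·0 + 7·0 + 4·2 = 22
Rahul has the highest Borda score (115).

Rahul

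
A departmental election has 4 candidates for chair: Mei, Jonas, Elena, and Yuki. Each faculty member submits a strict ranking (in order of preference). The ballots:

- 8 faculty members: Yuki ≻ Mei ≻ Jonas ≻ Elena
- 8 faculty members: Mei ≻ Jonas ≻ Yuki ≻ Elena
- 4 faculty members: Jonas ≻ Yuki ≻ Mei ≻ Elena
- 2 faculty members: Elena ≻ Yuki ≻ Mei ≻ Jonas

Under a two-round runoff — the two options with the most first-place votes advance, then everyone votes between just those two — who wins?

Yuki

Round 1 first-place votes: Mei 8, Jonas 4, Elena 2, Yuki 8.
Yuki and Mei advance.
Runoff: Yuki is preferred to Mei by 14 voters; Mei by 8.
Yuki wins the runoff.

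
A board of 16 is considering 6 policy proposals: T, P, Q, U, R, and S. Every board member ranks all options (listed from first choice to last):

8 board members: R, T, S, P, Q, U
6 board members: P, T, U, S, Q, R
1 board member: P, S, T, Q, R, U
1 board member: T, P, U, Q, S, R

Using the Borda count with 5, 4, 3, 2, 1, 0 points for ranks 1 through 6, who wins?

T: 8·4 + 6·4 + 1·3 + 1·5 = 64
P: 8·2 + 6·5 + 1·5 + 1·4 = 55
Q: 8·1 + 6·1 + 1·2 + 1·2 = 18
U: 8·0 + 6·3 + 1·0 + 1·3 = 21
R: 8·5 + 6·0 + 1·1 + 1·0 = 41
S: 8·3 + 6·2 + 1·4 + 1·1 = 41
T has the highest Borda score (64).

T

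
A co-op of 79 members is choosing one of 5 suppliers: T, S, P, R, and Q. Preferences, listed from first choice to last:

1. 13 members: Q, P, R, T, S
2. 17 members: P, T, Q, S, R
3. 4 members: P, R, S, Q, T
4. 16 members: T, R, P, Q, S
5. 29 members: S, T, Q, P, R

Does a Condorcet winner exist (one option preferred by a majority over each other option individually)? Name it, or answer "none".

T vs S: 46–33 for T.
T vs P: 45–34 for T.
T vs R: 62–17 for T.
T vs Q: 62–17 for T.
T beats every other option head-to-head.

T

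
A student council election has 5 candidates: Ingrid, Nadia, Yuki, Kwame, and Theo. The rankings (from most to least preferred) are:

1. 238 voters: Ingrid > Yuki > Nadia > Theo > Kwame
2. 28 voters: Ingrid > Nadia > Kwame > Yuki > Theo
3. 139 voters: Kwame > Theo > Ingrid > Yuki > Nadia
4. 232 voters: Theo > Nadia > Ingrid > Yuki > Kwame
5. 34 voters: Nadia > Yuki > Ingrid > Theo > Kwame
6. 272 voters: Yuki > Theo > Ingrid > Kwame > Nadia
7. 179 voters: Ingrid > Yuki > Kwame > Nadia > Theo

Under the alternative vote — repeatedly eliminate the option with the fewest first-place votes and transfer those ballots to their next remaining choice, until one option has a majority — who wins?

Round 1: Ingrid 445, Nadia 34, Yuki 272, Kwame 139, Theo 232. Eliminate Nadia.
Round 2: Ingrid 445, Yuki 306, Kwame 139, Theo 232. Eliminate Kwame.
Round 3: Ingrid 445, Yuki 306, Theo 371. Eliminate Yuki.
Round 4: Ingrid 479, Theo 643. Theo has a majority.

Theo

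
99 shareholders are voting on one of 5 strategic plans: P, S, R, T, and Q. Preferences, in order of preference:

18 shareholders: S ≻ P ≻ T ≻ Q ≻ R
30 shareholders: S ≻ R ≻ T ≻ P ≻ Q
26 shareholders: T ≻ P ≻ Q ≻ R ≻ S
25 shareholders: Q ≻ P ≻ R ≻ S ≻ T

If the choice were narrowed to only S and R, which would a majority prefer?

R

Voters preferring S to R: 48; preferring R to S: 51.
R wins the head-to-head.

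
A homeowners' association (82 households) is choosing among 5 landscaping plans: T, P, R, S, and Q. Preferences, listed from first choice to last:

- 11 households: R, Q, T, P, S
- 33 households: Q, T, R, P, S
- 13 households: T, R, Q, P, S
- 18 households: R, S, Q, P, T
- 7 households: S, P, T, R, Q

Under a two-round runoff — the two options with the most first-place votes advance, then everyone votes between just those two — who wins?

Round 1 first-place votes: T 13, P 0, R 29, S 7, Q 33.
Q and R advance.
Runoff: Q is preferred to R by 33 voters; R by 49.
R wins the runoff.

R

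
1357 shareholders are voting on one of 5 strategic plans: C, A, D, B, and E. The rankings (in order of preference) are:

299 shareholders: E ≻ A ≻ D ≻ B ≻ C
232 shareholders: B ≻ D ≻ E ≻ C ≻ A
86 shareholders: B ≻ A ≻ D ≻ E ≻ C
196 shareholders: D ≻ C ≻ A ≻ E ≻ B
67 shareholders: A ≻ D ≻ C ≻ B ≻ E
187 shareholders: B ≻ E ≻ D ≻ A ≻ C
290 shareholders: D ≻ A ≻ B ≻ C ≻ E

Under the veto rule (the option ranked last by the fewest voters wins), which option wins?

Last-place votes: C 572, A 232, D 0, B 196, E 357.
D is ranked last by the fewest voters, so D wins.

D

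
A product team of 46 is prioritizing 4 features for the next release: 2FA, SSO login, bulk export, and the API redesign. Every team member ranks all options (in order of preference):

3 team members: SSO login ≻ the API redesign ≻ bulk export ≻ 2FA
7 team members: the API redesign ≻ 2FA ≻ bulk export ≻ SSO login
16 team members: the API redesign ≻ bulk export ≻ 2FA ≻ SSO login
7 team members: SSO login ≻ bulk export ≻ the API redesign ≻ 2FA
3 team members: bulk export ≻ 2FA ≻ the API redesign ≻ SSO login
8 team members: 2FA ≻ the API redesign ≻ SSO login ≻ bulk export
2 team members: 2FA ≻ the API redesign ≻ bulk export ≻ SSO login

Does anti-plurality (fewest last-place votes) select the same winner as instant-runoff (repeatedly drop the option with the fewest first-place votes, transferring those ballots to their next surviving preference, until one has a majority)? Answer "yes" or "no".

Anti-plurality — last-place votes: 2FA 10, SSO login 28, bulk export 8, the API redesign 0. Winner: the API redesign.
Instant-runoff — R1 2FA 10, SSO login 10, bulk export 3, the API redesign 23 (bulk export out); R2 2FA 13, SSO login 10, the API redesign 23 (SSO login out); R3 2FA 13, the API redesign 33 (the API redesign winner). Winner: the API redesign.
The two methods agree.

yes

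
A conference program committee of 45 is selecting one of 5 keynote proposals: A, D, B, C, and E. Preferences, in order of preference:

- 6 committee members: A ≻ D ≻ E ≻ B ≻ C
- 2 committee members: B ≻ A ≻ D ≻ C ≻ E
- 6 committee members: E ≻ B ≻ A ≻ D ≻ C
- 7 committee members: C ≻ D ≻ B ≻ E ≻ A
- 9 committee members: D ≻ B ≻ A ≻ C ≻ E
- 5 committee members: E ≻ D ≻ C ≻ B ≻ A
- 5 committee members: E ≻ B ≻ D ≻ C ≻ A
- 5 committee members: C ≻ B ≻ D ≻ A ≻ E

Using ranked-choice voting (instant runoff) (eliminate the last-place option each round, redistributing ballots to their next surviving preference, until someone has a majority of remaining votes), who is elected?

D

Round 1: A 6, D 9, B 2, C 12, E 16. Eliminate B.
Round 2: A 8, D 9, C 12, E 16. Eliminate A.
Round 3: D 17, C 12, E 16. Eliminate C.
Round 4: D 29, E 16. D has a majority.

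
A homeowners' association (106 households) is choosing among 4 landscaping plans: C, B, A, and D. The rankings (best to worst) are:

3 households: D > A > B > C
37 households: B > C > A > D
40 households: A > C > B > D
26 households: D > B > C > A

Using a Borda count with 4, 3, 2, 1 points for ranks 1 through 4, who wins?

C: 3·1 + 37·3 + 40·3 + 26·2 = 286
B: 3·2 + 37·4 + 40·2 + 26·3 = 312
A: 3·3 + 37·2 + 40·4 + 26·1 = 269
D: 3·4 + 37·1 + 40·1 + 26·4 = 193
B has the highest Borda score (312).

B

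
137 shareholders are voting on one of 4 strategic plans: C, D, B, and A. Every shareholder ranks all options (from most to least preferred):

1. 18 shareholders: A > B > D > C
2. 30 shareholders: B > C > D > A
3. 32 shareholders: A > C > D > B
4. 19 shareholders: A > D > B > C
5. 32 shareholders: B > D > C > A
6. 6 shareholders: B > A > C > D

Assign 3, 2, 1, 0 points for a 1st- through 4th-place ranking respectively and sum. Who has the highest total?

C: 18·0 + 30·2 + 32·2 + 19·0 + 32·1 + 6·1 = 162
D: 18·1 + 30·1 + 32·1 + 19·2 + 32·2 + 6·0 = 182
B: 18·2 + 30·3 + 32·0 + 19·1 + 32·3 + 6·3 = 259
A: 18·3 + 30·0 + 32·3 + 19·3 + 32·0 + 6·2 = 219
B has the highest Borda score (259).

B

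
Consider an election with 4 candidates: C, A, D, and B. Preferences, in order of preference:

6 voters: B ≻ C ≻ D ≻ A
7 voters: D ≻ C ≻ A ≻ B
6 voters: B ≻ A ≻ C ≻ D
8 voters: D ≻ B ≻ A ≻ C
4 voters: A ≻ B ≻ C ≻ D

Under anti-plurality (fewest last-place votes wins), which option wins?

Last-place votes: C 8, A 6, D 10, B 7.
A is ranked last by the fewest voters, so A wins.

A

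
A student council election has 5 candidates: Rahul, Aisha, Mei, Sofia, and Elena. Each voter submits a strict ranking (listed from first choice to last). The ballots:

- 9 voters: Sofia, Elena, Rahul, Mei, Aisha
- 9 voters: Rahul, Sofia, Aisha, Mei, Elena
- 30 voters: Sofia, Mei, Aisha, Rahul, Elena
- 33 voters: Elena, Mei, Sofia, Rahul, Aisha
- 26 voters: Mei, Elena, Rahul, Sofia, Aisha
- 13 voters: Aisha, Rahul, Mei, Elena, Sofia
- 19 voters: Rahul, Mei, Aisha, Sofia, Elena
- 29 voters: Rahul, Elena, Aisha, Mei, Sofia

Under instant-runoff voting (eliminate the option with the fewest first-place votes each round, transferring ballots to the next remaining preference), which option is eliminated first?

Round 1: Rahul 57, Aisha 13, Mei 26, Sofia 39, Elena 33. Eliminate Aisha.

Aisha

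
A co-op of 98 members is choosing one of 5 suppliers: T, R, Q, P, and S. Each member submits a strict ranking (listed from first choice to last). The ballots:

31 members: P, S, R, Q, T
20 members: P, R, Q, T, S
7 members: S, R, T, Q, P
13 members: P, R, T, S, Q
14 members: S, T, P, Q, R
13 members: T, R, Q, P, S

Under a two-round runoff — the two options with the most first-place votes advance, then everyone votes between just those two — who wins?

P

Round 1 first-place votes: T 13, R 0, Q 0, P 64, S 21.
P and S advance.
Runoff: P is preferred to S by 77 voters; S by 21.
P wins the runoff.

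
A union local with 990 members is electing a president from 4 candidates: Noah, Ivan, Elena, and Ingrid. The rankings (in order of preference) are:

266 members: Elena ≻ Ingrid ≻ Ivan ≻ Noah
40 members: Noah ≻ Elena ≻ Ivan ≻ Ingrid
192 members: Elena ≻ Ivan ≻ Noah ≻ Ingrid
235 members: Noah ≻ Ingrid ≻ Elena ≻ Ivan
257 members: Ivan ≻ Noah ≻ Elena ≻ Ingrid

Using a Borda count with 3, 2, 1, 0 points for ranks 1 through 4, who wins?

Elena

Noah: 266·0 + 40·3 + 192·1 + 235·3 + 257·2 = 1531
Ivan: 266·1 + 40·1 + 192·2 + 235·0 + 257·3 = 1461
Elena: 266·3 + 40·2 + 192·3 + 235·1 + 257·1 = 1946
Ingrid: 266·2 + 40·0 + 192·0 + 235·2 + 257·0 = 1002
Elena has the highest Borda score (1946).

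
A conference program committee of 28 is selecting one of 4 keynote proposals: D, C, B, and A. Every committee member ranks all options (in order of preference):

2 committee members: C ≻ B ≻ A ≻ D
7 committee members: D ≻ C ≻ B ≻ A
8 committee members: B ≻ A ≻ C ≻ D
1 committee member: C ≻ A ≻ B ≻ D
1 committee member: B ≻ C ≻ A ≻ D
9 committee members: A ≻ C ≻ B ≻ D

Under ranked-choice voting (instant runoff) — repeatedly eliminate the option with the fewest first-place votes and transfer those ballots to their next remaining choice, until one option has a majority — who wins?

Round 1: D 7, C 3, B 9, A 9. Eliminate C.
Round 2: D 7, B 11, A 10. Eliminate D.
Round 3: B 18, A 10. B has a majority.

B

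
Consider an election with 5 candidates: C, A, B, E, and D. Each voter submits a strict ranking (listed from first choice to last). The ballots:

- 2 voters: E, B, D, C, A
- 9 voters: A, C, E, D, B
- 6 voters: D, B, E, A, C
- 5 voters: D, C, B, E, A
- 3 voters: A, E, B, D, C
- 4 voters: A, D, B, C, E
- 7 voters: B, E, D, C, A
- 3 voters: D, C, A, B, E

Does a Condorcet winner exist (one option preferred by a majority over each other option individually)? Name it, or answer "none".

Checking pairwise contests:
A beats C 22–17.
B beats A 20–19.
D beats B 27–12.
C beats E 21–18.
E beats D 21–18.
Every option loses at least one head-to-head, so there is no Condorcet winner.

none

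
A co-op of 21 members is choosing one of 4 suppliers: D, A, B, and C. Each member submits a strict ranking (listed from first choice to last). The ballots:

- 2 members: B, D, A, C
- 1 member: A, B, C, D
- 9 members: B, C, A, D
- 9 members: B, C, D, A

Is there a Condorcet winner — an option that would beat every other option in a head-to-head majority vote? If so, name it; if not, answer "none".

B vs D: 21–0 for B.
B vs A: 20–1 for B.
B vs C: 21–0 for B.
B beats every other option head-to-head.

B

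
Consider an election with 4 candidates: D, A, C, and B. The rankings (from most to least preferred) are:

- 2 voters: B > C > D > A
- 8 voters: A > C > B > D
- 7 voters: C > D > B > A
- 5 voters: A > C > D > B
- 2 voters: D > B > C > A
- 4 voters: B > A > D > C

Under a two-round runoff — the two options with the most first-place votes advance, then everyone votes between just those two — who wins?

Round 1 first-place votes: D 2, A 13, C 7, B 6.
A and C advance.
Runoff: A is preferred to C by 17 voters; C by 11.
A wins the runoff.

A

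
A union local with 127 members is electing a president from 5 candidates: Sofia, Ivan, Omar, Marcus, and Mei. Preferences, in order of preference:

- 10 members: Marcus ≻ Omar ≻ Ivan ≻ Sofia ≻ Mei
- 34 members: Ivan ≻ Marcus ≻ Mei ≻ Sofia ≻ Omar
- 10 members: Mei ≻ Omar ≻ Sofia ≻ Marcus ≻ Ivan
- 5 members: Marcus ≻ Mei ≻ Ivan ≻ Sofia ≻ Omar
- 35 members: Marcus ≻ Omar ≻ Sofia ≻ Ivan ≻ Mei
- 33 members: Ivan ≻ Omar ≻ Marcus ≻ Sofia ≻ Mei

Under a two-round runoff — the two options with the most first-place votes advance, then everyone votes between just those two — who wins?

Ivan

Round 1 first-place votes: Sofia 0, Ivan 67, Omar 0, Marcus 50, Mei 10.
Ivan and Marcus advance.
Runoff: Ivan is preferred to Marcus by 67 voters; Marcus by 60.
Ivan wins the runoff.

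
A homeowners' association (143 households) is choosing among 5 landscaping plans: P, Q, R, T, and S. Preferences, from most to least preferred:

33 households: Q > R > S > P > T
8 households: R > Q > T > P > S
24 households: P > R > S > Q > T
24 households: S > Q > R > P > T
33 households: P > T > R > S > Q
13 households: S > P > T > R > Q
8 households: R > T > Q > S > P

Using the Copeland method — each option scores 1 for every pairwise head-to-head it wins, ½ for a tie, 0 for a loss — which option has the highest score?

P: beats T; loses to Q, R, and S → score 1.
Q: beats P and T; loses to R and S → score 2.
R: beats P, Q, T, and S → score 4.
T: loses to P, Q, R, and S → score 0.
S: beats P, Q, and T; loses to R → score 3.
R has the best pairwise record.

R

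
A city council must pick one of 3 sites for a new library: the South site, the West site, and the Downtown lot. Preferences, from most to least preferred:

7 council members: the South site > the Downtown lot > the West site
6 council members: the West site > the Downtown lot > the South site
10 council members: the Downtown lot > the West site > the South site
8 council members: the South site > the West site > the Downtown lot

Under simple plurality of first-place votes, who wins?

First-place votes: the South site 15, the West site 6, the Downtown lot 10.
the South site has the most first-place votes.

the South site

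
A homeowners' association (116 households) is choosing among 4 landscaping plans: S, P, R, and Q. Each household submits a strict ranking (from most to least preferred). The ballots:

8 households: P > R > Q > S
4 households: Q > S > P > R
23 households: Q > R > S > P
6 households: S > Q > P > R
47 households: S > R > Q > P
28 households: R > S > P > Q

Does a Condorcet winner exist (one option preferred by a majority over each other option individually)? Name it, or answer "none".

R vs S: 59–57 for R.
R vs P: 98–18 for R.
R vs Q: 83–33 for R.
R beats every other option head-to-head.

R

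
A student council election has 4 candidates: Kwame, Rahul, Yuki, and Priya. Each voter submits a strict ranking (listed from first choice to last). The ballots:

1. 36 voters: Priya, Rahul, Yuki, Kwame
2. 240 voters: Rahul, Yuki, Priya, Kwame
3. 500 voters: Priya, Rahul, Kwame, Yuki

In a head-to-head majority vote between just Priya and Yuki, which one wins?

Priya

Voters preferring Priya to Yuki: 536; preferring Yuki to Priya: 240.
Priya wins the head-to-head.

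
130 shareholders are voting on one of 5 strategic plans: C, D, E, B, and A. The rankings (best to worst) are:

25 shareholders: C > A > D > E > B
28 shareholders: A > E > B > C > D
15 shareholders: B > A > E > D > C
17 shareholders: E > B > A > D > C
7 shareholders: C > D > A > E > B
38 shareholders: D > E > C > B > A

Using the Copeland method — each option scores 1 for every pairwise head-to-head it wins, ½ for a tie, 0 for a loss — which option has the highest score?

D

C: beats B and A; loses to D and E → score 2.
D: beats C, E, and B; loses to A → score 3.
E: beats C and B; loses to D and A → score 2.
B: beats A; loses to C, D, and E → score 1.
A: beats D and E; loses to C and B → score 2.
D has the best pairwise record.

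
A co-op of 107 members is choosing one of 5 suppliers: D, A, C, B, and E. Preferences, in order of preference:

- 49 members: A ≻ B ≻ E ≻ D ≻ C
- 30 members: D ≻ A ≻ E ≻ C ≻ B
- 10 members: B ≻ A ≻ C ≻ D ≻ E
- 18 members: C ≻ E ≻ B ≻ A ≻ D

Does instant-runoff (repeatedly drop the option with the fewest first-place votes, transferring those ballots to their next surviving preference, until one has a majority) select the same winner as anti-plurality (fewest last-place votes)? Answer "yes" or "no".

yes

Instant-runoff — R1 D 30, A 49, C 18, B 10, E 0 (E out); R2 D 30, A 49, C 18, B 10 (B out); R3 D 30, A 59, C 18 (A winner). Winner: A.
Anti-plurality — last-place votes: D 18, A 0, C 49, B 30, E 10. Winner: A.
The two methods agree.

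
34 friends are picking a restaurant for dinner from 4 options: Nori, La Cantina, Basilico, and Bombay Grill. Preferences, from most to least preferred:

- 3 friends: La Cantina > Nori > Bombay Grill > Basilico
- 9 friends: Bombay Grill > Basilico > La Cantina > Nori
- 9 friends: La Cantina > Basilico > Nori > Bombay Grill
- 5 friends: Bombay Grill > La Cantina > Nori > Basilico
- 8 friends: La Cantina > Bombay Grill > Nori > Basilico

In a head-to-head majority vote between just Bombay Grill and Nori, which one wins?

Bombay Grill

Voters preferring Bombay Grill to Nori: 22; preferring Nori to Bombay Grill: 12.
Bombay Grill wins the head-to-head.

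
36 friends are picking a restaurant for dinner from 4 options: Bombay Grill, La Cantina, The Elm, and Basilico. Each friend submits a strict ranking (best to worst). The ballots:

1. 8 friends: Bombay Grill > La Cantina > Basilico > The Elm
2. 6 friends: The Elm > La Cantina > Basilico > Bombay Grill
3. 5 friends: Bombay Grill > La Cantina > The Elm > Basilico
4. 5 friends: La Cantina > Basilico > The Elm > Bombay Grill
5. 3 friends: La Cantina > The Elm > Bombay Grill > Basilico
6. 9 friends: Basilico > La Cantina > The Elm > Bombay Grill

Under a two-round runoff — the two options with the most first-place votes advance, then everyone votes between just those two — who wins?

Basilico

Round 1 first-place votes: Bombay Grill 13, La Cantina 8, The Elm 6, Basilico 9.
Bombay Grill and Basilico advance.
Runoff: Bombay Grill is preferred to Basilico by 16 voters; Basilico by 20.
Basilico wins the runoff.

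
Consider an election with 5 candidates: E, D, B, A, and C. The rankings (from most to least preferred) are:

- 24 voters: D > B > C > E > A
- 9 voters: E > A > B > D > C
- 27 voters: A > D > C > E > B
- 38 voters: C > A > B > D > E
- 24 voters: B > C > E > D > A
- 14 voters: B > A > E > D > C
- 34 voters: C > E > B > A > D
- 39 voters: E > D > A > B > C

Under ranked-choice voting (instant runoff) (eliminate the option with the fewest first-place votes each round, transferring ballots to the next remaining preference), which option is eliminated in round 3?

E

Round 1: E 48, D 24, B 38, A 27, C 72. Eliminate D.
Round 2: E 48, B 62, A 27, C 72. Eliminate A.
Round 3: E 48, B 62, C 99. Eliminate E.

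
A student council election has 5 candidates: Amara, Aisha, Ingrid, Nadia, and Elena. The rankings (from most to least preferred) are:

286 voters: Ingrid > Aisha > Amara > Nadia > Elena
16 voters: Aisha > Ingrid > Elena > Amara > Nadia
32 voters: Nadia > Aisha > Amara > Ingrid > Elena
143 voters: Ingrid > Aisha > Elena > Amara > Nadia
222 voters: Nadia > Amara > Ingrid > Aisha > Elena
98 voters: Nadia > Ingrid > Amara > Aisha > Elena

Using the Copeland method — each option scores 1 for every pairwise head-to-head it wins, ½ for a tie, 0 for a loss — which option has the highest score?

Amara: beats Nadia and Elena; loses to Aisha and Ingrid → score 2.
Aisha: beats Amara, Nadia, and Elena; loses to Ingrid → score 3.
Ingrid: beats Amara, Aisha, Nadia, and Elena → score 4.
Nadia: beats Elena; loses to Amara, Aisha, and Ingrid → score 1.
Elena: loses to Amara, Aisha, Ingrid, and Nadia → score 0.
Ingrid has the best pairwise record.

Ingrid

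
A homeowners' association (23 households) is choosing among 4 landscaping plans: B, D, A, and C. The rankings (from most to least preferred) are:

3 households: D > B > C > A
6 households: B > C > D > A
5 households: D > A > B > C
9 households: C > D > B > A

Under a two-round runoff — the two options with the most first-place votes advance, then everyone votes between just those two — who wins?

Round 1 first-place votes: B 6, D 8, A 0, C 9.
C and D advance.
Runoff: C is preferred to D by 15 voters; D by 8.
C wins the runoff.

C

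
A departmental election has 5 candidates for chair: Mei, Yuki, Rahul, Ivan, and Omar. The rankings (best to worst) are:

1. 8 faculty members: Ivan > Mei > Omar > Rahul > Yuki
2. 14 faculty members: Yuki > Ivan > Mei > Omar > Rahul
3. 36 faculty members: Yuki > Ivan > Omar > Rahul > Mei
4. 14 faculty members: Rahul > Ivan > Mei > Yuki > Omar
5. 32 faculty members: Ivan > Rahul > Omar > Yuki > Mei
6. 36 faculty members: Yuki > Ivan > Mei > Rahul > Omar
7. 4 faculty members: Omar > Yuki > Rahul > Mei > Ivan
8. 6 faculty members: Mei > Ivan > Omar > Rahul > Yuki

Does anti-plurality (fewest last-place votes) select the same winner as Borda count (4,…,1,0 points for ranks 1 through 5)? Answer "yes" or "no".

Anti-plurality — last-place votes: Mei 68, Yuki 14, Rahul 14, Ivan 4, Omar 50. Winner: Ivan.
Borda — scores: Mei 180, Yuki 402, Rahul 246, Ivan 478, Omar 194. Winner: Ivan.
The two methods agree.

yes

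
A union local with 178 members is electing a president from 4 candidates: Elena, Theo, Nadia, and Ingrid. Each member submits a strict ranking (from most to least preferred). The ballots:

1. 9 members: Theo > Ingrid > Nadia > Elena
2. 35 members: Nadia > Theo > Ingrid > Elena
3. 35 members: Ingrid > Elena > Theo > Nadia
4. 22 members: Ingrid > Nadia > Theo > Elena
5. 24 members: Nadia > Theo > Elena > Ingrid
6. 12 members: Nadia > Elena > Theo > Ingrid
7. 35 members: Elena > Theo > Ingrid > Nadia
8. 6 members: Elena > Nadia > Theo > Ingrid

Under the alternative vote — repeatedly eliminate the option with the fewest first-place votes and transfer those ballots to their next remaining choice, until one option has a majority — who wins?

Round 1: Elena 41, Theo 9, Nadia 71, Ingrid 57. Eliminate Theo.
Round 2: Elena 41, Nadia 71, Ingrid 66. Eliminate Elena.
Round 3: Nadia 77, Ingrid 101. Ingrid has a majority.

Ingrid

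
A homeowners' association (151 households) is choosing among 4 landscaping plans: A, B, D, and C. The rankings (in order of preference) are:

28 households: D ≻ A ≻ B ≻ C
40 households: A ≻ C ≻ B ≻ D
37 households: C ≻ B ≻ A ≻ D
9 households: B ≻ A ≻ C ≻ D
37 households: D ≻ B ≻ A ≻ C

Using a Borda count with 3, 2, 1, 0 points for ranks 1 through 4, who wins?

A: 28·2 + 40·3 + 37·1 + 9·2 + 37·1 = 268
B: 28·1 + 40·1 + 37·2 + 9·3 + 37·2 = 243
D: 28·3 + 40·0 + 37·0 + 9·0 + 37·3 = 195
C: 28·0 + 40·2 + 37·3 + 9·1 + 37·0 = 200
A has the highest Borda score (268).

A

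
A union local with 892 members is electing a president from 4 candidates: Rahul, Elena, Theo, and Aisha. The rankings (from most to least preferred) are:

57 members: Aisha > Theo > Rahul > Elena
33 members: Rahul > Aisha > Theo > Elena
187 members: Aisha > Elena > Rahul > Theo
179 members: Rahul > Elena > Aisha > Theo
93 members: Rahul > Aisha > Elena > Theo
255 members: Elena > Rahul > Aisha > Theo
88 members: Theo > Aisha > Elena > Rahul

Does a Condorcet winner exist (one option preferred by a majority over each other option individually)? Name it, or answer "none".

Checking pairwise contests:
Elena beats Rahul 530–362.
Aisha beats Elena 458–434.
Rahul beats Theo 747–145.
Rahul beats Aisha 560–332.
Every option loses at least one head-to-head, so there is no Condorcet winner.

none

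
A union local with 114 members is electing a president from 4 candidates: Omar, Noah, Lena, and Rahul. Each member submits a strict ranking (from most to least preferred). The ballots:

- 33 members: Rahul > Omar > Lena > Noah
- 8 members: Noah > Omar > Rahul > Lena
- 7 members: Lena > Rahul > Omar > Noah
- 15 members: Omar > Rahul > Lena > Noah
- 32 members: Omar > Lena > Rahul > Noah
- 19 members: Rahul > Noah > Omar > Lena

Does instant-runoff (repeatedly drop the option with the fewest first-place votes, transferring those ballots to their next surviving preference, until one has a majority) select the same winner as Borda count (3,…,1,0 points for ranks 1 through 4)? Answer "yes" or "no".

Instant-runoff — R1 Omar 47, Noah 8, Lena 7, Rahul 52 (Lena out); R2 Omar 47, Noah 8, Rahul 59 (Rahul winner). Winner: Rahul.
Borda — scores: Omar 249, Noah 62, Lena 133, Rahul 240. Winner: Omar.
The two methods disagree.

no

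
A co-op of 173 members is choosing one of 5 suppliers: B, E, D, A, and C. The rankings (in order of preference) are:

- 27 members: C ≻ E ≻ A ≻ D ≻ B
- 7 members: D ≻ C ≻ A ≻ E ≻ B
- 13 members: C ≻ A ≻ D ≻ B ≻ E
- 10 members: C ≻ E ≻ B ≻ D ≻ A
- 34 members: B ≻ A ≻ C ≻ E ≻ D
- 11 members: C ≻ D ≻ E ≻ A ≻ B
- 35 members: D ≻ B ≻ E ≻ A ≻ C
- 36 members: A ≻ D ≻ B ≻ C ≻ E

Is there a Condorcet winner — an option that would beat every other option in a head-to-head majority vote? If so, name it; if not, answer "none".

A

A vs B: 94–79 for A.
A vs E: 90–83 for A.
A vs D: 110–63 for A.
A vs C: 105–68 for A.
A beats every other option head-to-head.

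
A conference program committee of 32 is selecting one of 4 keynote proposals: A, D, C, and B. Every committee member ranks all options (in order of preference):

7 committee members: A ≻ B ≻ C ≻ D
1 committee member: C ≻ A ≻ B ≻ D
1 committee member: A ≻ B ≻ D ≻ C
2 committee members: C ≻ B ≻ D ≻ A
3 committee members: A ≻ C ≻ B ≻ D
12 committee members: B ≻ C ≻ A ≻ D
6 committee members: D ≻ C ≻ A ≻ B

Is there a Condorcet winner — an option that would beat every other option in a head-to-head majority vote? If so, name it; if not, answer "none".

none

Checking pairwise contests:
C beats A 21–11.
A beats D 24–8.
B beats C 20–12.
A beats B 18–14.
Every option loses at least one head-to-head, so there is no Condorcet winner.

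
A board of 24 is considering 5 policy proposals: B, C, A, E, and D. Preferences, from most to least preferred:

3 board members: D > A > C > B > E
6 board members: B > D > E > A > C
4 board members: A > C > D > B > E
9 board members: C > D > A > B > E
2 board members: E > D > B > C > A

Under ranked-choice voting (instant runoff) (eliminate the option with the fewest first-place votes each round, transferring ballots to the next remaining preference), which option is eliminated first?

E

Round 1: B 6, C 9, A 4, E 2, D 3. Eliminate E.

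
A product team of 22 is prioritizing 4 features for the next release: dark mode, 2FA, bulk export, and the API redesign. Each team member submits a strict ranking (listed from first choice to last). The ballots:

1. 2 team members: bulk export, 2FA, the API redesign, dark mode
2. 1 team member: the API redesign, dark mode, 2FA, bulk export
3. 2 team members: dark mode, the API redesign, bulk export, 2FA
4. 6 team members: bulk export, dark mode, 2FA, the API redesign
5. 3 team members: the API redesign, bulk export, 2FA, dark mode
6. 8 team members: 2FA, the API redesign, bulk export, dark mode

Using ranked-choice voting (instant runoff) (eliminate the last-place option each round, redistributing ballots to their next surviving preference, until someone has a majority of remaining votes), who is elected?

bulk export

Round 1: dark mode 2, 2FA 8, bulk export 8, the API redesign 4. Eliminate dark mode.
Round 2: 2FA 8, bulk export 8, the API redesign 6. Eliminate the API redesign.
Round 3: 2FA 9, bulk export 13. Bulk export has a majority.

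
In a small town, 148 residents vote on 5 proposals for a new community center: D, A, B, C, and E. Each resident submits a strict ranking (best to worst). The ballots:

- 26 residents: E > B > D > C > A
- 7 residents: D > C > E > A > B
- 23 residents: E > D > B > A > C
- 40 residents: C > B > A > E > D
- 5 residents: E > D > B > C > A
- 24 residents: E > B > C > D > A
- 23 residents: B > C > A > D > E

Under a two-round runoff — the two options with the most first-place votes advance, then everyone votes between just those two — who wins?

E

Round 1 first-place votes: D 7, A 0, B 23, C 40, E 78.
E and C advance.
Runoff: E is preferred to C by 78 voters; C by 70.
E wins the runoff.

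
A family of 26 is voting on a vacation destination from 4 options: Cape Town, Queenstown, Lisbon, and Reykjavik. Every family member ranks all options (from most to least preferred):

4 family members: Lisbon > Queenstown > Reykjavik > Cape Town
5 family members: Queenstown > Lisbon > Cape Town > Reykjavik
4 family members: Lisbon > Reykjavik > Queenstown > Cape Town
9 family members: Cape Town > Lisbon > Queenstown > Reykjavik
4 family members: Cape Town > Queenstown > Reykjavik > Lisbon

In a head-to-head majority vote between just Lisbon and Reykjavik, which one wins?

Lisbon

Voters preferring Lisbon to Reykjavik: 22; preferring Reykjavik to Lisbon: 4.
Lisbon wins the head-to-head.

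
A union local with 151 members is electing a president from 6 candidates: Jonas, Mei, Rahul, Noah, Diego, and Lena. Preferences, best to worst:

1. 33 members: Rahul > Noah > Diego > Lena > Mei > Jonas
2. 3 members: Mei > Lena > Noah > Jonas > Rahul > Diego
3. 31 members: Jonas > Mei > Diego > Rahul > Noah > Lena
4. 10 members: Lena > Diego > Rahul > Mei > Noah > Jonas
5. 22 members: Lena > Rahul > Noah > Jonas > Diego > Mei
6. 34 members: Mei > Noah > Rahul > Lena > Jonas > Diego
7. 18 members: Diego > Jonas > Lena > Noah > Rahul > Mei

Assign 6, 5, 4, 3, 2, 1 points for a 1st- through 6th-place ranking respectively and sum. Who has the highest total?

Rahul

Jonas: 33·1 + 3·3 + 31·6 + 10·1 + 22·3 + 34·2 + 18·5 = 462
Mei: 33·2 + 3·6 + 31·5 + 10·3 + 22·1 + 34·6 + 18·1 = 513
Rahul: 33·6 + 3·2 + 31·3 + 10·4 + 22·5 + 34·4 + 18·2 = 619
Noah: 33·5 + 3·4 + 31·2 + 10·2 + 22·4 + 34·5 + 18·3 = 571
Diego: 33·4 + 3·1 + 31·4 + 10·5 + 22·2 + 34·1 + 18·6 = 495
Lena: 33·3 + 3·5 + 31·1 + 10·6 + 22·6 + 34·3 + 18·4 = 511
Rahul has the highest Borda score (619).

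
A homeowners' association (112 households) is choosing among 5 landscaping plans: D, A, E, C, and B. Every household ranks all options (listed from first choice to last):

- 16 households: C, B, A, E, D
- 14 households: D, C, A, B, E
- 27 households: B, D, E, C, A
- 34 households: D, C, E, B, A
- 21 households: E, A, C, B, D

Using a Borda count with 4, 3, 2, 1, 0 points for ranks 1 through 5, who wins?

D: 16·0 + 14·4 + 27·3 + 34·4 + 21·0 = 273
A: 16·2 + 14·2 + 27·0 + 34·0 + 21·3 = 123
E: 16·1 + 14·0 + 27·2 + 34·2 + 21·4 = 222
C: 16·4 + 14·3 + 27·1 + 34·3 + 21·2 = 277
B: 16·3 + 14·1 + 27·4 + 34·1 + 21·1 = 225
C has the highest Borda score (277).

C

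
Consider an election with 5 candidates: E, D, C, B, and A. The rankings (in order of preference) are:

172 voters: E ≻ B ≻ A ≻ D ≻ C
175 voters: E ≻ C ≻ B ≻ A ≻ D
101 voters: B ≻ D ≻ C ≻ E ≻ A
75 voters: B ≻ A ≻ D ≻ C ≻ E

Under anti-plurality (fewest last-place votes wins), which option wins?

Last-place votes: E 75, D 175, C 172, B 0, A 101.
B is ranked last by the fewest voters, so B wins.

B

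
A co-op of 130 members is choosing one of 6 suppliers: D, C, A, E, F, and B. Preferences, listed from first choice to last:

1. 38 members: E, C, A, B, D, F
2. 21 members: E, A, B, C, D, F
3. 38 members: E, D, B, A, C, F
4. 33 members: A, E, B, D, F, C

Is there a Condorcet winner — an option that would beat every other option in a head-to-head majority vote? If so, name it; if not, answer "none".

E vs D: 130–0 for E.
E vs C: 130–0 for E.
E vs A: 97–33 for E.
E vs F: 130–0 for E.
E vs B: 130–0 for E.
E beats every other option head-to-head.

E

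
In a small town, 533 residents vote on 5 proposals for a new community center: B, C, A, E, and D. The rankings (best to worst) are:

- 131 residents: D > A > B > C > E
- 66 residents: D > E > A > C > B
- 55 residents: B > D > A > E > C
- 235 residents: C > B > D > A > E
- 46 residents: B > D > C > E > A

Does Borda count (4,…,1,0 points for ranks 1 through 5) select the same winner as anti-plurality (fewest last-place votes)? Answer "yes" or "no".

yes

Borda — scores: B 1371, C 1229, A 870, E 299, D 1561. Winner: D.
Anti-plurality — last-place votes: B 66, C 55, A 46, E 366, D 0. Winner: D.
The two methods agree.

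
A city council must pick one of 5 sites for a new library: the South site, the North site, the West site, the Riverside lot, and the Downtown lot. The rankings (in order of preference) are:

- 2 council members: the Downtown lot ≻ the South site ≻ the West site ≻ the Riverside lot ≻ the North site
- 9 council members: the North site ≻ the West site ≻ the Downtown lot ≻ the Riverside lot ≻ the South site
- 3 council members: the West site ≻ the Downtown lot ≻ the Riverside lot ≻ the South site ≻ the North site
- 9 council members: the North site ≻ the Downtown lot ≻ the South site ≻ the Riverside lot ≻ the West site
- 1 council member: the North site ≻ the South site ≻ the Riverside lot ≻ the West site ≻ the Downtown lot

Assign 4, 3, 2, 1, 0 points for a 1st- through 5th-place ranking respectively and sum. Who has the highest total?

the North site

the South site: 2·3 + 9·0 + 3·1 + 9·2 + 1·3 = 30
the North site: 2·0 + 9·4 + 3·0 + 9·4 + 1·4 = 76
the West site: 2·2 + 9·3 + 3·4 + 9·0 + 1·1 = 44
the Riverside lot: 2·1 + 9·1 + 3·2 + 9·1 + 1·2 = 28
the Downtown lot: 2·4 + 9·2 + 3·3 + 9·3 + 1·0 = 62
the North site has the highest Borda score (76).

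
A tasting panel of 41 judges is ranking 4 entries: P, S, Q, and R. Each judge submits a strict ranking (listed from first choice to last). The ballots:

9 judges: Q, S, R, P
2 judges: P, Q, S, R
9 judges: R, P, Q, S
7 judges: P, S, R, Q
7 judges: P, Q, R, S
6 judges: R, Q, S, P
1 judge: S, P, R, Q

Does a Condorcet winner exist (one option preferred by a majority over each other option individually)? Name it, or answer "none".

R

R vs P: 24–17 for R.
R vs S: 22–19 for R.
R vs Q: 23–18 for R.
R beats every other option head-to-head.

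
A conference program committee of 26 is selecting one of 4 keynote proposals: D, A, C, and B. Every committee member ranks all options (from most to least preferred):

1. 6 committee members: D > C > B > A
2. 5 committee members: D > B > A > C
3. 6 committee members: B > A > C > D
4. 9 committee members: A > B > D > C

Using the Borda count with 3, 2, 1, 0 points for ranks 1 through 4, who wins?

D: 6·3 + 5·3 + 6·0 + 9·1 = 42
A: 6·0 + 5·1 + 6·2 + 9·3 = 44
C: 6·2 + 5·0 + 6·1 + 9·0 = 18
B: 6·1 + 5·2 + 6·3 + 9·2 = 52
B has the highest Borda score (52).

B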